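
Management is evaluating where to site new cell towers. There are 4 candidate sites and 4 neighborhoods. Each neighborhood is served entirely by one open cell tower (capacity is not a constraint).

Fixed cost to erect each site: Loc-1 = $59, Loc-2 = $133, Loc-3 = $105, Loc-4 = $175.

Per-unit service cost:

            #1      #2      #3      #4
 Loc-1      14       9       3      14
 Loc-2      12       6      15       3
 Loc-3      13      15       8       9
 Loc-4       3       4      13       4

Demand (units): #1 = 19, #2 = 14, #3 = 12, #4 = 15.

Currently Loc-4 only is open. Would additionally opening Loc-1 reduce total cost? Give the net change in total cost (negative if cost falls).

Current service cost with {Loc-4}: 329.
Adding Loc-1: each neighborhood re-picks its cheapest; new service cost 209, saving 120.
Extra fixed cost: 59. Net change = 59 − 120 = -61.
(Totals: 504 → 443.)

Yes — net change −61 (cost falls by 61).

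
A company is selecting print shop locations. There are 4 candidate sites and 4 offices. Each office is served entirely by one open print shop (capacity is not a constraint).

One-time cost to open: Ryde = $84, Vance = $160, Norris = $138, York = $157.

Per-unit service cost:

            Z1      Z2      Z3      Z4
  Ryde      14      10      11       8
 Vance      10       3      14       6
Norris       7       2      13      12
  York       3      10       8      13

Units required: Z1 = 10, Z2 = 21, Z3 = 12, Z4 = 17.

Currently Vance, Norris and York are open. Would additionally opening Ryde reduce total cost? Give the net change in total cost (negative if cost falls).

Current service cost with {Vance, Norris, York}: 270.
Adding Ryde: each office re-picks its cheapest; new service cost 270, saving 0.
Extra fixed cost: 84. Net change = 84 − 0 = 84.
(Totals: 725 → 809.)

No — net change +84 (cost rises by 84).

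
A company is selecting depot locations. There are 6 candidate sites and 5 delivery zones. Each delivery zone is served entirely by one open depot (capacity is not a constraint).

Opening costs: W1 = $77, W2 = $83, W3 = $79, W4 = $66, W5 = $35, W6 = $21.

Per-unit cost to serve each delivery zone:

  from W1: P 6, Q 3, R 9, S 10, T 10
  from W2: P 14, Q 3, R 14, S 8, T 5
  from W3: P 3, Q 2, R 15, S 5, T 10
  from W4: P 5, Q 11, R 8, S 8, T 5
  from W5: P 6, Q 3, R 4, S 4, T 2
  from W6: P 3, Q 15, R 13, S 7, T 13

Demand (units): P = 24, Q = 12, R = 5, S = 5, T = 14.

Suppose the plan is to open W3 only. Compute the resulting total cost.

Each delivery zone is assigned to its cheapest site among the open ones.
{W3}: P→W3 3·24=72, Q→W3 2·12=24, R→W3 15·5=75, S→W3 5·5=25, T→W3 10·14=140. Service 336; fixed 79; total 415.

Total cost: 415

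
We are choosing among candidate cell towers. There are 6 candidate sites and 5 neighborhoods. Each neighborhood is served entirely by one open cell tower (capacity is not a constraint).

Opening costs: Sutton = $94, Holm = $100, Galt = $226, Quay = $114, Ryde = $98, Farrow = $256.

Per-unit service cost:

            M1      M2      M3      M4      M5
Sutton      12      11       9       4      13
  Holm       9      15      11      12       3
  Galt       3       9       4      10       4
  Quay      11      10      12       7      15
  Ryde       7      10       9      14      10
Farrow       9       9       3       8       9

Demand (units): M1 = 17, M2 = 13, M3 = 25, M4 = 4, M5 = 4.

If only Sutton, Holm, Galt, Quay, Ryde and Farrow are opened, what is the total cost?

Total cost: 1159

Each neighborhood is assigned to its cheapest site among the open ones.
{Sutton, Holm, Galt, Quay, Ryde, Farrow}: M1→Galt 3·17=51, M2→Galt 9·13=117, M3→Farrow 3·25=75, M4→Sutton 4·4=16, M5→Holm 3·4=12. Service 271; fixed 888; total 1159.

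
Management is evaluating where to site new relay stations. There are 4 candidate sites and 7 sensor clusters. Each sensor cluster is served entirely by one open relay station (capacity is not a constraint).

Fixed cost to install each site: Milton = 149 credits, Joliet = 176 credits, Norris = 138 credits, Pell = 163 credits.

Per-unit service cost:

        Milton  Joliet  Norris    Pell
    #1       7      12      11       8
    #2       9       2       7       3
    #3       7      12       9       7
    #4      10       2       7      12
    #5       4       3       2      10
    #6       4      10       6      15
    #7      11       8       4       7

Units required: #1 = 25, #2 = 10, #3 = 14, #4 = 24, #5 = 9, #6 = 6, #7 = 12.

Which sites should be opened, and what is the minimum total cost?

Open Milton and Joliet; minimum total cost 813.

For any fixed open set, each sensor cluster goes to its cheapest open site; total = fixed + service.
{Milton, Joliet}: #1→Milton 7·25=175, #2→Joliet 2·10=20, #3→Milton 7·14=98, #4→Joliet 2·24=48, #5→Joliet 3·9=27, #6→Milton 4·6=24, #7→Joliet 8·12=96. Service 488; fixed 325; total 813.
{Joliet, Pell}: #1→Pell 8·25=200, #2→Joliet 2·10=20, #3→Pell 7·14=98, #4→Joliet 2·24=48, #5→Joliet 3·9=27, #6→Joliet 10·6=60, #7→Pell 7·12=84. Service 537; fixed 339; total 876.
{Norris}: service 741 + fixed 138 = 879
{Milton, Joliet, Norris, Pell}: service 431 + fixed 626 = 1057
No other subset beats 813.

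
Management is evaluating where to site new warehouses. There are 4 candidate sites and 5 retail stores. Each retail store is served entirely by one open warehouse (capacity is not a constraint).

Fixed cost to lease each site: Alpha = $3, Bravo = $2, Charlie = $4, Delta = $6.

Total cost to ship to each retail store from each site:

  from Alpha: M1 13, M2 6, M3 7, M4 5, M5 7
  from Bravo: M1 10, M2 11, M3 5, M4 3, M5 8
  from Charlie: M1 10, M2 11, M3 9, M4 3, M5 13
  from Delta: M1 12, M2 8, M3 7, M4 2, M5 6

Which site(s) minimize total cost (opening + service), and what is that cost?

For any fixed open set, each retail store goes to its cheapest open site; total = fixed + service.
{Alpha, Bravo}: M1→Bravo 10, M2→Alpha 6, M3→Bravo 5, M4→Bravo 3, M5→Alpha 7. Service 31; fixed 5; total 36.
{Bravo}: M1→Bravo 10, M2→Bravo 11, M3→Bravo 5, M4→Bravo 3, M5→Bravo 8. Service 37; fixed 2; total 39.
{Bravo, Delta}: M1→Bravo 10, M2→Delta 8, M3→Bravo 5, M4→Delta 2, M5→Delta 6. Service 31; fixed 8; total 39.
{Alpha, Bravo, Charlie, Delta}: M1→Bravo 10, M2→Alpha 6, M3→Bravo 5, M4→Delta 2, M5→Delta 6. Service 29; fixed 15; total 44.
No other subset beats 36.

Open Alpha and Bravo; minimum total cost 36.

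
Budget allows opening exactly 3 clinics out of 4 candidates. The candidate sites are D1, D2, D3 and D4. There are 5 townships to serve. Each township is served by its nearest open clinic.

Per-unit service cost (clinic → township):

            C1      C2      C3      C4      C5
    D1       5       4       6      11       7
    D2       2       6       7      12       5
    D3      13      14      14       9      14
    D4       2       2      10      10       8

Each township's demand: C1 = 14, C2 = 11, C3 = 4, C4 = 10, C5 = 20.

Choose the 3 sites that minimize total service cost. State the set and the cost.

Choose D2, D3 and D4; total service cost 268.

With exactly 3 open, each township uses its cheapest among the chosen.
{D2, D3, D4}: C1→D2 2·14=28, C2→D4 2·11=22, C3→D2 7·4=28, C4→D3 9·10=90, C5→D2 5·20=100. Service cost 268.
{D1, D2, D4}: service cost 274
{D1, D2, D3}: service cost 286
Among all 4 size-3 choices, {D2, D3, D4} is lowest.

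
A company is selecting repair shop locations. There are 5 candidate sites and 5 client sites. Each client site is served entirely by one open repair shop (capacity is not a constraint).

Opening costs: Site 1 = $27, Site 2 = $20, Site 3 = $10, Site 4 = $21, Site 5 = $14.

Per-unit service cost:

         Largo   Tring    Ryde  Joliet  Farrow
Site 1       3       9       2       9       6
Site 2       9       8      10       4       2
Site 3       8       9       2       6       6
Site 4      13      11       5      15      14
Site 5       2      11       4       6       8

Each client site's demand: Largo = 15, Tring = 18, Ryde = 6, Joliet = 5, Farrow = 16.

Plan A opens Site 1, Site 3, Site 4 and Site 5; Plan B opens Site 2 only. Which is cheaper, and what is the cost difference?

Plan A: {Site 1, Site 3, Site 4, Site 5}: Largo→Site 5 2·15=30, Tring→Site 1 9·18=162, Ryde→Site 1 2·6=12, Joliet→Site 3 6·5=30, Farrow→Site 1 6·16=96. Service 330; fixed 72; total 402.
Plan B: {Site 2}: Largo→Site 2 9·15=135, Tring→Site 2 8·18=144, Ryde→Site 2 10·6=60, Joliet→Site 2 4·5=20, Farrow→Site 2 2·16=32. Service 391; fixed 20; total 411.
Difference: |402 − 411| = 9.

Plan A is cheaper by 9.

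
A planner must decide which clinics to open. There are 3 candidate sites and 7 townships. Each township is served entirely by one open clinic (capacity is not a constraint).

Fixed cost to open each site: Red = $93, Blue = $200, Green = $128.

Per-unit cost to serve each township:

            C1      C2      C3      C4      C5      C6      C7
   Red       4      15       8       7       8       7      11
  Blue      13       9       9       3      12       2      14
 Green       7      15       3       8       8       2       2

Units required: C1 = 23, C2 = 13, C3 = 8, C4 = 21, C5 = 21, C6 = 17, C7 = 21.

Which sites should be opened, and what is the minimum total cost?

For any fixed open set, each township goes to its cheapest open site; total = fixed + service.
{Green}: C1→Green 7·23=161, C2→Green 15·13=195, C3→Green 3·8=24, C4→Green 8·21=168, C5→Green 8·21=168, C6→Green 2·17=34, C7→Green 2·21=42. Service 792; fixed 128; total 920.
{Red, Green}: service 702 + fixed 221 = 923
{Blue, Green}: service 609 + fixed 328 = 937
{Red, Blue, Green}: C1→Red 4·23=92, C2→Blue 9·13=117, C3→Green 3·8=24, C4→Blue 3·21=63, C5→Red 8·21=168, C6→Blue 2·17=34, C7→Green 2·21=42. Service 540; fixed 421; total 961.
No other subset beats 920.

Open Green only; minimum total cost 920.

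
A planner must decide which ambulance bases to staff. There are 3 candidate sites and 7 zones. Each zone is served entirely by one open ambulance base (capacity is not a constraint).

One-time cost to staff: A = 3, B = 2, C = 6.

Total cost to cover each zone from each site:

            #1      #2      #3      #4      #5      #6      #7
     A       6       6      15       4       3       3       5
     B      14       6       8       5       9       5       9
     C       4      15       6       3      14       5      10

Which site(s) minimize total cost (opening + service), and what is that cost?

Open A and C; minimum total cost 39.

For any fixed open set, each zone goes to its cheapest open site; total = fixed + service.
{A, C}: #1→C 4, #2→A 6, #3→C 6, #4→C 3, #5→A 3, #6→A 3, #7→A 5. Service 30; fixed 9; total 39.
{A, B}: #1→A 6, #2→A 6, #3→B 8, #4→A 4, #5→A 3, #6→A 3, #7→A 5. Service 35; fixed 5; total 40.
{A, B, C}: #1→C 4, #2→A 6, #3→C 6, #4→C 3, #5→A 3, #6→A 3, #7→A 5. Service 30; fixed 11; total 41.
{B}: service 56 + fixed 2 = 58
No other subset beats 39.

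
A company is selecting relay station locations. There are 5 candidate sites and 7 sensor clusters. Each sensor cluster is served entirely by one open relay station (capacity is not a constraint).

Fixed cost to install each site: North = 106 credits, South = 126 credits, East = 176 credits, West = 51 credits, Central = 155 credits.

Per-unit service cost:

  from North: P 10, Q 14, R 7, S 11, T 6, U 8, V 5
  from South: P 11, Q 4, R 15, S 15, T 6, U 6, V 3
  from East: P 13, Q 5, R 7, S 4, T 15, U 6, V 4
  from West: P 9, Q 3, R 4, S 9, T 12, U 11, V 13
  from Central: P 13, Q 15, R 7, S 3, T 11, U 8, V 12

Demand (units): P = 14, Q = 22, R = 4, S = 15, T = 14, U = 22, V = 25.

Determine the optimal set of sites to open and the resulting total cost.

For any fixed open set, each sensor cluster goes to its cheapest open site; total = fixed + service.
{South, West}: P→West 9·14=126, Q→West 3·22=66, R→West 4·4=16, S→West 9·15=135, T→South 6·14=84, U→South 6·22=132, V→South 3·25=75. Service 634; fixed 177; total 811.
{South, West, Central}: P→West 9·14=126, Q→West 3·22=66, R→West 4·4=16, S→Central 3·15=45, T→South 6·14=84, U→South 6·22=132, V→South 3·25=75. Service 544; fixed 332; total 876.
{North, West}: service 728 + fixed 157 = 885
{North, South, East, West, Central}: P→West 9·14=126, Q→West 3·22=66, R→West 4·4=16, S→Central 3·15=45, T→North 6·14=84, U→South 6·22=132, V→South 3·25=75. Service 544; fixed 614; total 1158.
No other subset beats 811.

Open South and West; minimum total cost 811.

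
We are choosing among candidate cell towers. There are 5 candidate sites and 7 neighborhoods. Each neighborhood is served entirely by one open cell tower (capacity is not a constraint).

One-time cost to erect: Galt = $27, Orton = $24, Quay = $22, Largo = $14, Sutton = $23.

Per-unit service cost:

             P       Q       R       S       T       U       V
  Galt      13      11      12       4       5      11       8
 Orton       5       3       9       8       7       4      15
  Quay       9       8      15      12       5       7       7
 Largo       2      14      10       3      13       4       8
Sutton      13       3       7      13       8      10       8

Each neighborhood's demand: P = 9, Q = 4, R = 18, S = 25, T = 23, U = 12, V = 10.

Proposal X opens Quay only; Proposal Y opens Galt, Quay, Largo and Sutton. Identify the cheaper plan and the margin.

Proposal Y is cheaper by 424.

Proposal X: {Quay}: P→Quay 9·9=81, Q→Quay 8·4=32, R→Quay 15·18=270, S→Quay 12·25=300, T→Quay 5·23=115, U→Quay 7·12=84, V→Quay 7·10=70. Service 952; fixed 22; total 974.
Proposal Y: {Galt, Quay, Largo, Sutton}: P→Largo 2·9=18, Q→Sutton 3·4=12, R→Sutton 7·18=126, S→Largo 3·25=75, T→Galt 5·23=115, U→Largo 4·12=48, V→Quay 7·10=70. Service 464; fixed 86; total 550.
Difference: |974 − 550| = 424.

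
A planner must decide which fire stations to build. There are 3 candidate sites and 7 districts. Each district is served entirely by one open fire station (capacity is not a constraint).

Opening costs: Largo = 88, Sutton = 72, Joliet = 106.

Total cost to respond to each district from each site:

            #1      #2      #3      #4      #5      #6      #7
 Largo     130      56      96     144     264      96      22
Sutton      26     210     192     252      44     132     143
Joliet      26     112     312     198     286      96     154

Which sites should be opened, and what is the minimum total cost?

Open Largo and Sutton; minimum total cost 644.

For any fixed open set, each district goes to its cheapest open site; total = fixed + service.
{Largo, Sutton}: #1→Sutton 26, #2→Largo 56, #3→Largo 96, #4→Largo 144, #5→Sutton 44, #6→Largo 96, #7→Largo 22. Service 484; fixed 160; total 644.
{Largo, Sutton, Joliet}: service 484 + fixed 266 = 750
{Largo}: service 808 + fixed 88 = 896
{Sutton}: #1→Sutton 26, #2→Sutton 210, #3→Sutton 192, #4→Sutton 252, #5→Sutton 44, #6→Sutton 132, #7→Sutton 143. Service 999; fixed 72; total 1071.
No other subset beats 644.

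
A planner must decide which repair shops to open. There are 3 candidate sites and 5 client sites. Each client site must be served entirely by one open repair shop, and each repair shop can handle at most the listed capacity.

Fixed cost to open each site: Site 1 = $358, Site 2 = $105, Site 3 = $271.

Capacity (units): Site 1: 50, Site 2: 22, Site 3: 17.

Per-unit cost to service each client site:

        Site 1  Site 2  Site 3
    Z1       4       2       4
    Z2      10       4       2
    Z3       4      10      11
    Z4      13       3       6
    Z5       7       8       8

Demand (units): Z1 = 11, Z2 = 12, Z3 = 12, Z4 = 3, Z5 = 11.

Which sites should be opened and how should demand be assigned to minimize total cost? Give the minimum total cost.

Minimum total cost: 686

Open {Site 1}: Z1→Site 1 4·11=44, Z2→Site 1 10·12=120, Z3→Site 1 4·12=48, Z4→Site 1 13·3=39, Z5→Site 1 7·11=77.
Loads: Site 1 carries 49/50. Service 328; fixed 358; total 686.
Next best feasible plan costs 689.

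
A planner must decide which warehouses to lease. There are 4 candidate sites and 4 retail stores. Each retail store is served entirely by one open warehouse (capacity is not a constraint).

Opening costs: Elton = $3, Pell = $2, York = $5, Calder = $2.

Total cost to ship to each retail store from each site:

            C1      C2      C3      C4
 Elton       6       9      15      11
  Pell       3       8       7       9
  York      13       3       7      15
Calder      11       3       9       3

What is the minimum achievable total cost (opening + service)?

For any fixed open set, each retail store goes to its cheapest open site; total = fixed + service.
{Pell, Calder}: C1→Pell 3, C2→Calder 3, C3→Pell 7, C4→Calder 3. Service 16; fixed 4; total 20.
{Elton, Pell, Calder}: service 16 + fixed 7 = 23
{Pell, York, Calder}: service 16 + fixed 9 = 25
{Elton, Pell, York, Calder}: service 16 + fixed 12 = 28
No other subset beats 20.

Minimum total cost: 20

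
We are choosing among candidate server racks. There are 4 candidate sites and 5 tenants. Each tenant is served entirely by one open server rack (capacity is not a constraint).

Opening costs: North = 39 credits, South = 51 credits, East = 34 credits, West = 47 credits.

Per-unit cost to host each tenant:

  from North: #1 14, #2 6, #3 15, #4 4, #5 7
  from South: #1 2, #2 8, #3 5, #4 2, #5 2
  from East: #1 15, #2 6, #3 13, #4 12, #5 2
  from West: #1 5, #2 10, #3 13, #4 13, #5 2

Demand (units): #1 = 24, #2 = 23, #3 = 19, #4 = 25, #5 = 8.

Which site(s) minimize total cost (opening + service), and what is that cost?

For any fixed open set, each tenant goes to its cheapest open site; total = fixed + service.
{South, East}: #1→South 2·24=48, #2→East 6·23=138, #3→South 5·19=95, #4→South 2·25=50, #5→South 2·8=16. Service 347; fixed 85; total 432.
{North, South}: #1→South 2·24=48, #2→North 6·23=138, #3→South 5·19=95, #4→South 2·25=50, #5→South 2·8=16. Service 347; fixed 90; total 437.
{South}: #1→South 2·24=48, #2→South 8·23=184, #3→South 5·19=95, #4→South 2·25=50, #5→South 2·8=16. Service 393; fixed 51; total 444.
{North, South, East, West}: service 347 + fixed 171 = 518
(All 15 nonempty subsets were checked; South and East is lowest.)

Open South and East; minimum total cost 432.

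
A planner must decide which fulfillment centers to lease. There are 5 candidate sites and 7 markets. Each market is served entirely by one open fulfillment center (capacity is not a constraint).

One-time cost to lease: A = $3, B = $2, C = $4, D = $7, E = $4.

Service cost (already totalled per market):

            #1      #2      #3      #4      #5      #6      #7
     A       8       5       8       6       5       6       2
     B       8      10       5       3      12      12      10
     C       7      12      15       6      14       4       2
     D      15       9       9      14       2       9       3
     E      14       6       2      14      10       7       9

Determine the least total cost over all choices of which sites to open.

For any fixed open set, each market goes to its cheapest open site; total = fixed + service.
{A, B}: #1→A 8, #2→A 5, #3→B 5, #4→B 3, #5→A 5, #6→A 6, #7→A 2. Service 34; fixed 5; total 39.
{A, B, C}: service 31 + fixed 9 = 40
{A, B, E}: #1→A 8, #2→A 5, #3→E 2, #4→B 3, #5→A 5, #6→A 6, #7→A 2. Service 31; fixed 9; total 40.
{A, B, C, D, E}: #1→C 7, #2→A 5, #3→E 2, #4→B 3, #5→D 2, #6→C 4, #7→A 2. Service 25; fixed 20; total 45.
No other subset beats 39.

Minimum total cost: 39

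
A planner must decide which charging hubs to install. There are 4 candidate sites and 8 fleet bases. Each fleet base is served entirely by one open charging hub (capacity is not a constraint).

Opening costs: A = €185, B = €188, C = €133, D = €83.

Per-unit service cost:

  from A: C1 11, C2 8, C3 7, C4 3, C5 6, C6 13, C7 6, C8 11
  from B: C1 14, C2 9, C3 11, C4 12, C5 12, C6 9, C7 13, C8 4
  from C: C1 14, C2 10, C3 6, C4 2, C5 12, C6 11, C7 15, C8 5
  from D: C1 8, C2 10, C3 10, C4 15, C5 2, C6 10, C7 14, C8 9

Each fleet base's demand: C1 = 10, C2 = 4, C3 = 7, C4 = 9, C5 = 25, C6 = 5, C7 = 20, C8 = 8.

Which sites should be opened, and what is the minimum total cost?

For any fixed open set, each fleet base goes to its cheapest open site; total = fixed + service.
{A, D}: C1→D 8·10=80, C2→A 8·4=32, C3→A 7·7=49, C4→A 3·9=27, C5→D 2·25=50, C6→D 10·5=50, C7→A 6·20=120, C8→D 9·8=72. Service 480; fixed 268; total 748.
{C, D}: C1→D 8·10=80, C2→C 10·4=40, C3→C 6·7=42, C4→C 2·9=18, C5→D 2·25=50, C6→D 10·5=50, C7→D 14·20=280, C8→C 5·8=40. Service 600; fixed 216; total 816.
{A}: C1→A 11·10=110, C2→A 8·4=32, C3→A 7·7=49, C4→A 3·9=27, C5→A 6·25=150, C6→A 13·5=65, C7→A 6·20=120, C8→A 11·8=88. Service 641; fixed 185; total 826.
{A, B, C, D}: service 419 + fixed 589 = 1008
No other subset beats 748.

Open A and D; minimum total cost 748.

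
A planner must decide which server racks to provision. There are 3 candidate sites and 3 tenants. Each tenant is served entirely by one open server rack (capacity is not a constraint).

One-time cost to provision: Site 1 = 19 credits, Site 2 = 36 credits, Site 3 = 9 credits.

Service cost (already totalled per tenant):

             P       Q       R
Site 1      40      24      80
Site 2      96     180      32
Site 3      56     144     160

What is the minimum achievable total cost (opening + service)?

Minimum total cost: 151

For any fixed open set, each tenant goes to its cheapest open site; total = fixed + service.
{Site 1, Site 2}: P→Site 1 40, Q→Site 1 24, R→Site 2 32. Service 96; fixed 55; total 151.
{Site 1, Site 2, Site 3}: service 96 + fixed 64 = 160
{Site 1}: P→Site 1 40, Q→Site 1 24, R→Site 1 80. Service 144; fixed 19; total 163.
{Site 3}: service 360 + fixed 9 = 369
No other subset beats 151.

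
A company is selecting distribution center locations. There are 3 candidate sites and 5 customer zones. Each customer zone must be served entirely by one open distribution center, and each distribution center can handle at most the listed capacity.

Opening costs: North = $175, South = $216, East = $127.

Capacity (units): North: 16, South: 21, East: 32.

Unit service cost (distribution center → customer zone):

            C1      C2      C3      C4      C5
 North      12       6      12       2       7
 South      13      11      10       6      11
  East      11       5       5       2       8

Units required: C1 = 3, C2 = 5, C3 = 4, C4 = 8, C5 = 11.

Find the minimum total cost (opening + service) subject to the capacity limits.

Open {East}: C1→East 11·3=33, C2→East 5·5=25, C3→East 5·4=20, C4→East 2·8=16, C5→East 8·11=88.
Loads: East carries 31/32. Service 182; fixed 127; total 309.
Next best feasible plan costs 473.

Minimum total cost: 309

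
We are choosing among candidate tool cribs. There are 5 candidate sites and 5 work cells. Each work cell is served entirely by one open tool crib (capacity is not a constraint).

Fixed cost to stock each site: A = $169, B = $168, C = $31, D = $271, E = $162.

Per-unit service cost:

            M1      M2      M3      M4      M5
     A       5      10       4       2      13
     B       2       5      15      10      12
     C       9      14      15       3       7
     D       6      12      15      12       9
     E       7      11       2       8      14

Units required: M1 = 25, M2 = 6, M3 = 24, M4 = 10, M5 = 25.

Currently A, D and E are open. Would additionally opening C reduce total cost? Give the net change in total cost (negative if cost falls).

Current service cost with {A, D, E}: 478.
Adding C: each work cell re-picks its cheapest; new service cost 428, saving 50.
Extra fixed cost: 31. Net change = 31 − 50 = -19.
(Totals: 1080 → 1061.)

Yes — net change −19 (cost falls by 19).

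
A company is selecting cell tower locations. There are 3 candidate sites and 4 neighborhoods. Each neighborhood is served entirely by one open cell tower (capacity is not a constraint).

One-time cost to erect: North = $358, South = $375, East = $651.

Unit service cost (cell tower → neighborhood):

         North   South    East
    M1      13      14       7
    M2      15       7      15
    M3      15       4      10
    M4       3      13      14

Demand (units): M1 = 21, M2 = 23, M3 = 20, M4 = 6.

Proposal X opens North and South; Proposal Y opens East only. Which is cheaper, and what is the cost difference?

Proposal X is cheaper by 162.

Proposal X: {North, South}: M1→North 13·21=273, M2→South 7·23=161, M3→South 4·20=80, M4→North 3·6=18. Service 532; fixed 733; total 1265.
Proposal Y: {East}: M1→East 7·21=147, M2→East 15·23=345, M3→East 10·20=200, M4→East 14·6=84. Service 776; fixed 651; total 1427.
Difference: |1265 − 1427| = 162.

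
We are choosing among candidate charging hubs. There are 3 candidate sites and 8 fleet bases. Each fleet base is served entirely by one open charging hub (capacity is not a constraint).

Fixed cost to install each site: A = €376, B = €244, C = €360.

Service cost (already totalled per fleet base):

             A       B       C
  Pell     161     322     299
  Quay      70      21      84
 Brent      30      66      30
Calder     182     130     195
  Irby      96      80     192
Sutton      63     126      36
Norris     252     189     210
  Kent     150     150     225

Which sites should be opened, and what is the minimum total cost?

Open B only; minimum total cost 1328.

For any fixed open set, each fleet base goes to its cheapest open site; total = fixed + service.
{B}: Pell→B 322, Quay→B 21, Brent→B 66, Calder→B 130, Irby→B 80, Sutton→B 126, Norris→B 189, Kent→B 150. Service 1084; fixed 244; total 1328.
{A}: Pell→A 161, Quay→A 70, Brent→A 30, Calder→A 182, Irby→A 96, Sutton→A 63, Norris→A 252, Kent→A 150. Service 1004; fixed 376; total 1380.
{A, B}: service 824 + fixed 620 = 1444
{A, B, C}: service 797 + fixed 980 = 1777
(All 7 nonempty subsets were checked; B only is lowest.)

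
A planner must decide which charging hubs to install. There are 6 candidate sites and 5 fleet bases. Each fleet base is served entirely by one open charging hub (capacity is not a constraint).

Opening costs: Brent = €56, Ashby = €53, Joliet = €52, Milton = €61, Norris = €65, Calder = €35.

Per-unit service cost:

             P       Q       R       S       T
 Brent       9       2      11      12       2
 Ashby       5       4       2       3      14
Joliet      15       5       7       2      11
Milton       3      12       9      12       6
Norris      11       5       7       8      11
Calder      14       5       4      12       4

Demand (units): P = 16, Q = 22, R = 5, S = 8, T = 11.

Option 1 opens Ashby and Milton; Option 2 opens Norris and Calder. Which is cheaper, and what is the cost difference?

Option 1: {Ashby, Milton}: P→Milton 3·16=48, Q→Ashby 4·22=88, R→Ashby 2·5=10, S→Ashby 3·8=24, T→Milton 6·11=66. Service 236; fixed 114; total 350.
Option 2: {Norris, Calder}: P→Norris 11·16=176, Q→Norris 5·22=110, R→Calder 4·5=20, S→Norris 8·8=64, T→Calder 4·11=44. Service 414; fixed 100; total 514.
Difference: |350 − 514| = 164.

Option 1 is cheaper by 164.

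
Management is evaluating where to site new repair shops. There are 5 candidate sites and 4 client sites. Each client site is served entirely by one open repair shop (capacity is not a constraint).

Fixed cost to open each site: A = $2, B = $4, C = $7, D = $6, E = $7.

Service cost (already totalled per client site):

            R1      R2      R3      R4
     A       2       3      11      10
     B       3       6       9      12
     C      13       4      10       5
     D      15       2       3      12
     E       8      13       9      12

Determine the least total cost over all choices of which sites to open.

Minimum total cost: 25

For any fixed open set, each client site goes to its cheapest open site; total = fixed + service.
{A, D}: R1→A 2, R2→D 2, R3→D 3, R4→A 10. Service 17; fixed 8; total 25.
{A, C, D}: service 12 + fixed 15 = 27
{A}: service 26 + fixed 2 = 28
{A, B, C, D, E}: service 12 + fixed 26 = 38
No other subset beats 25.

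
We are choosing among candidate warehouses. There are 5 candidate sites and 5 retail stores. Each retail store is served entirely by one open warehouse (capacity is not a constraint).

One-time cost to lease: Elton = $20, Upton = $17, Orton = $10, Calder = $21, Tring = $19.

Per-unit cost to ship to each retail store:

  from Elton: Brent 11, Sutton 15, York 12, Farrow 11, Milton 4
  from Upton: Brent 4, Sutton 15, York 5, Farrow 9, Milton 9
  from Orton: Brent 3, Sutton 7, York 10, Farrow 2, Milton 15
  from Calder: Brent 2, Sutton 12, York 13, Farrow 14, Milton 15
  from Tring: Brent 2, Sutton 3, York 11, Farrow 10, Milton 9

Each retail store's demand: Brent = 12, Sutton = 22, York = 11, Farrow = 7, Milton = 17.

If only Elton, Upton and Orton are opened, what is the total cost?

Each retail store is assigned to its cheapest site among the open ones.
{Elton, Upton, Orton}: Brent→Orton 3·12=36, Sutton→Orton 7·22=154, York→Upton 5·11=55, Farrow→Orton 2·7=14, Milton→Elton 4·17=68. Service 327; fixed 47; total 374.

Total cost: 374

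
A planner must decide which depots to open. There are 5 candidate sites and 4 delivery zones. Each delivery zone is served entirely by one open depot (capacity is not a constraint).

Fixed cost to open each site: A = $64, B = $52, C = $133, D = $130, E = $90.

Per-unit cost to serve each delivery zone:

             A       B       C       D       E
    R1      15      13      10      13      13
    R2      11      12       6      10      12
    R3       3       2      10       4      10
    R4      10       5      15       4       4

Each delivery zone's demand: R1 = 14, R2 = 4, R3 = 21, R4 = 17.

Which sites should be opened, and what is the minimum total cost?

For any fixed open set, each delivery zone goes to its cheapest open site; total = fixed + service.
{B}: R1→B 13·14=182, R2→B 12·4=48, R3→B 2·21=42, R4→B 5·17=85. Service 357; fixed 52; total 409.
{A, B}: R1→B 13·14=182, R2→A 11·4=44, R3→B 2·21=42, R4→B 5·17=85. Service 353; fixed 116; total 469.
{B, C}: service 291 + fixed 185 = 476
{A, B, C, D, E}: service 274 + fixed 469 = 743
No other subset beats 409.

Open B only; minimum total cost 409.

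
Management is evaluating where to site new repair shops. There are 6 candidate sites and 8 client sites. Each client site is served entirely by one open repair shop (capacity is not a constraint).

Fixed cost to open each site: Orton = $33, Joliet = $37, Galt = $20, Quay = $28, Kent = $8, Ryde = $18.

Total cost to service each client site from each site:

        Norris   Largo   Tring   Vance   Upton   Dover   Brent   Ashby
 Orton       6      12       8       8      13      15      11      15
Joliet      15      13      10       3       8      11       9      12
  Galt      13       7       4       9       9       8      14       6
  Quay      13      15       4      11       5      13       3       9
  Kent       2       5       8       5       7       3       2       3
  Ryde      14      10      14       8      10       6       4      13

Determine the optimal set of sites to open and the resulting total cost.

Open Kent only; minimum total cost 43.

For any fixed open set, each client site goes to its cheapest open site; total = fixed + service.
{Kent}: Norris→Kent 2, Largo→Kent 5, Tring→Kent 8, Vance→Kent 5, Upton→Kent 7, Dover→Kent 3, Brent→Kent 2, Ashby→Kent 3. Service 35; fixed 8; total 43.
{Galt, Kent}: Norris→Kent 2, Largo→Kent 5, Tring→Galt 4, Vance→Kent 5, Upton→Kent 7, Dover→Kent 3, Brent→Kent 2, Ashby→Kent 3. Service 31; fixed 28; total 59.
{Kent, Ryde}: Norris→Kent 2, Largo→Kent 5, Tring→Kent 8, Vance→Kent 5, Upton→Kent 7, Dover→Kent 3, Brent→Kent 2, Ashby→Kent 3. Service 35; fixed 26; total 61.
{Orton, Joliet, Galt, Quay, Kent, Ryde}: service 27 + fixed 144 = 171
No other subset beats 43.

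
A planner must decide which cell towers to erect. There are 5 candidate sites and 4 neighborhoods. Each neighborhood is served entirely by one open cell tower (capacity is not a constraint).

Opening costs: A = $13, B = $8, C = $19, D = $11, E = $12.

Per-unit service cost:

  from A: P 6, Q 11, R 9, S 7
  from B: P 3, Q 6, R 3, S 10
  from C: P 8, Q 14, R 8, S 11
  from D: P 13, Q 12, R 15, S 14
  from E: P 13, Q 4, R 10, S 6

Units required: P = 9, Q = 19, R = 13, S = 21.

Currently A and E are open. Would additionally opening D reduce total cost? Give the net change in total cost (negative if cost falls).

Current service cost with {A, E}: 373.
Adding D: each neighborhood re-picks its cheapest; new service cost 373, saving 0.
Extra fixed cost: 11. Net change = 11 − 0 = 11.
(Totals: 398 → 409.)

No — net change +11 (cost rises by 11).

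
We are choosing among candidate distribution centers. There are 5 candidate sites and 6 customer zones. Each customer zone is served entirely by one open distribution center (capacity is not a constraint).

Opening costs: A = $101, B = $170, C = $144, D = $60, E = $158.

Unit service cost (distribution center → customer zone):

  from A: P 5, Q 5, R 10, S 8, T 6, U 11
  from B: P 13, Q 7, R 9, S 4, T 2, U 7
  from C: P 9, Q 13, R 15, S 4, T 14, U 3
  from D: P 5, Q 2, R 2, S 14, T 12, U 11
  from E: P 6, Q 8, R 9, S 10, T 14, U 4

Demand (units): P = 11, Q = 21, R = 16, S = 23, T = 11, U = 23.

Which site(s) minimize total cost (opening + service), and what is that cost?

Open C and D; minimum total cost 626.

For any fixed open set, each customer zone goes to its cheapest open site; total = fixed + service.
{C, D}: P→D 5·11=55, Q→D 2·21=42, R→D 2·16=32, S→C 4·23=92, T→D 12·11=132, U→C 3·23=69. Service 422; fixed 204; total 626.
{B, D}: service 404 + fixed 230 = 634
{A, C, D}: service 356 + fixed 305 = 661
{A, B, C, D, E}: service 312 + fixed 633 = 945
No other subset beats 626.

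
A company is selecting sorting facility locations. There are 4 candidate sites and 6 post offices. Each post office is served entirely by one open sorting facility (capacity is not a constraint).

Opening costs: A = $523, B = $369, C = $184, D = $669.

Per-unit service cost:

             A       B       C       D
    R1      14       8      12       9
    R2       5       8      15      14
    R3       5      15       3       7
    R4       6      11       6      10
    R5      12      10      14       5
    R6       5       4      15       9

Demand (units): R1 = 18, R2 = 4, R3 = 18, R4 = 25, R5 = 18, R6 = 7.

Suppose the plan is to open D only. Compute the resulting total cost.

Total cost: 1416

Each post office is assigned to its cheapest site among the open ones.
{D}: R1→D 9·18=162, R2→D 14·4=56, R3→D 7·18=126, R4→D 10·25=250, R5→D 5·18=90, R6→D 9·7=63. Service 747; fixed 669; total 1416.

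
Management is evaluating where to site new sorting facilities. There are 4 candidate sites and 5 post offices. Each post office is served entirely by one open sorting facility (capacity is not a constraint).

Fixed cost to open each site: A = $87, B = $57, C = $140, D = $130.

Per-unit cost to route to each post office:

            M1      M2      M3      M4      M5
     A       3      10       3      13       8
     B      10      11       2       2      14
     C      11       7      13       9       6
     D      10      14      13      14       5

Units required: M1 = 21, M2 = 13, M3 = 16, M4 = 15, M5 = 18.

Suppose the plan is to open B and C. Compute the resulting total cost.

Total cost: 668

Each post office is assigned to its cheapest site among the open ones.
{B, C}: M1→B 10·21=210, M2→C 7·13=91, M3→B 2·16=32, M4→B 2·15=30, M5→C 6·18=108. Service 471; fixed 197; total 668.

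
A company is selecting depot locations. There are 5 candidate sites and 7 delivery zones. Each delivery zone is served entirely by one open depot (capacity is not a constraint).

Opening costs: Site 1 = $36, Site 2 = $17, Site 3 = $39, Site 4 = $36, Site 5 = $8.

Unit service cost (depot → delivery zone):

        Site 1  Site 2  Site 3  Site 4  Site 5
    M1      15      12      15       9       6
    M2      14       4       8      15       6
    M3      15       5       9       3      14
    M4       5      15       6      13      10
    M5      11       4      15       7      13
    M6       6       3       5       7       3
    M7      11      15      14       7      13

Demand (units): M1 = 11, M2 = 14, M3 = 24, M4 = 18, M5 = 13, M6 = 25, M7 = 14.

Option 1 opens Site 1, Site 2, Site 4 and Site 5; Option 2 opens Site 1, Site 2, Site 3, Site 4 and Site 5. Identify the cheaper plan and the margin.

Option 1 is cheaper by 39.

Option 1: {Site 1, Site 2, Site 4, Site 5}: M1→Site 5 6·11=66, M2→Site 2 4·14=56, M3→Site 4 3·24=72, M4→Site 1 5·18=90, M5→Site 2 4·13=52, M6→Site 2 3·25=75, M7→Site 4 7·14=98. Service 509; fixed 97; total 606.
Option 2: {Site 1, Site 2, Site 3, Site 4, Site 5}: M1→Site 5 6·11=66, M2→Site 2 4·14=56, M3→Site 4 3·24=72, M4→Site 1 5·18=90, M5→Site 2 4·13=52, M6→Site 2 3·25=75, M7→Site 4 7·14=98. Service 509; fixed 136; total 645.
Difference: |606 − 645| = 39.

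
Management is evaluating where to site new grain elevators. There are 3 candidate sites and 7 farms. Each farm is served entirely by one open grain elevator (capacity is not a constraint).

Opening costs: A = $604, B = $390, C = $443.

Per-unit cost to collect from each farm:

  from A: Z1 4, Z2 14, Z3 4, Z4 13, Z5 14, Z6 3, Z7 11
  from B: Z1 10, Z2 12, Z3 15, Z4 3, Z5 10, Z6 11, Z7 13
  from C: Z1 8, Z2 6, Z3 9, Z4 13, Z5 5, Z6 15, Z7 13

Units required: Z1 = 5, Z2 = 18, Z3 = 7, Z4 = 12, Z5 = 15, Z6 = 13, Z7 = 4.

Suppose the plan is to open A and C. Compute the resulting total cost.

Each farm is assigned to its cheapest site among the open ones.
{A, C}: Z1→A 4·5=20, Z2→C 6·18=108, Z3→A 4·7=28, Z4→A 13·12=156, Z5→C 5·15=75, Z6→A 3·13=39, Z7→A 11·4=44. Service 470; fixed 1047; total 1517.

Total cost: 1517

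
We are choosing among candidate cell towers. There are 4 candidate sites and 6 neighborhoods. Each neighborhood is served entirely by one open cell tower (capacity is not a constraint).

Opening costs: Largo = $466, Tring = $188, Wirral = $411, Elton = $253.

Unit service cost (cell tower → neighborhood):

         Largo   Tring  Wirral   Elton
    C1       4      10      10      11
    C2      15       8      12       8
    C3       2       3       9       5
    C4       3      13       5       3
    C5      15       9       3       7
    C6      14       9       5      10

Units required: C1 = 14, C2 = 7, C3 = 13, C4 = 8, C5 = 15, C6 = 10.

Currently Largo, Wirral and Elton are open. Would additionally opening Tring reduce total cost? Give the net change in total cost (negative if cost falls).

Current service cost with {Largo, Wirral, Elton}: 257.
Adding Tring: each neighborhood re-picks its cheapest; new service cost 257, saving 0.
Extra fixed cost: 188. Net change = 188 − 0 = 188.
(Totals: 1387 → 1575.)

No — net change +188 (cost rises by 188).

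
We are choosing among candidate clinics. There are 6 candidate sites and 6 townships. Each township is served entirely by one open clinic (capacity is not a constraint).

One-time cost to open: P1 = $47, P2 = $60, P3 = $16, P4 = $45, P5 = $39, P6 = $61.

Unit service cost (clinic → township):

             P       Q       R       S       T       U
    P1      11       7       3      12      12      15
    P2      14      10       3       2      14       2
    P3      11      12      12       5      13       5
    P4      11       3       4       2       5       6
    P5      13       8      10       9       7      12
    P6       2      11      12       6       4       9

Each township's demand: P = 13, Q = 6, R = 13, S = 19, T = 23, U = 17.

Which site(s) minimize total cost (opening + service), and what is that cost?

Open P2 and P6; minimum total cost 410.

For any fixed open set, each township goes to its cheapest open site; total = fixed + service.
{P2, P6}: P→P6 2·13=26, Q→P2 10·6=60, R→P2 3·13=39, S→P2 2·19=38, T→P6 4·23=92, U→P2 2·17=34. Service 289; fixed 121; total 410.
{P2, P4, P6}: service 247 + fixed 166 = 413
{P2, P3, P6}: service 289 + fixed 137 = 426
{P1, P2, P3, P4, P5, P6}: P→P6 2·13=26, Q→P4 3·6=18, R→P1 3·13=39, S→P2 2·19=38, T→P6 4·23=92, U→P2 2·17=34. Service 247; fixed 268; total 515.
No other subset beats 410.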